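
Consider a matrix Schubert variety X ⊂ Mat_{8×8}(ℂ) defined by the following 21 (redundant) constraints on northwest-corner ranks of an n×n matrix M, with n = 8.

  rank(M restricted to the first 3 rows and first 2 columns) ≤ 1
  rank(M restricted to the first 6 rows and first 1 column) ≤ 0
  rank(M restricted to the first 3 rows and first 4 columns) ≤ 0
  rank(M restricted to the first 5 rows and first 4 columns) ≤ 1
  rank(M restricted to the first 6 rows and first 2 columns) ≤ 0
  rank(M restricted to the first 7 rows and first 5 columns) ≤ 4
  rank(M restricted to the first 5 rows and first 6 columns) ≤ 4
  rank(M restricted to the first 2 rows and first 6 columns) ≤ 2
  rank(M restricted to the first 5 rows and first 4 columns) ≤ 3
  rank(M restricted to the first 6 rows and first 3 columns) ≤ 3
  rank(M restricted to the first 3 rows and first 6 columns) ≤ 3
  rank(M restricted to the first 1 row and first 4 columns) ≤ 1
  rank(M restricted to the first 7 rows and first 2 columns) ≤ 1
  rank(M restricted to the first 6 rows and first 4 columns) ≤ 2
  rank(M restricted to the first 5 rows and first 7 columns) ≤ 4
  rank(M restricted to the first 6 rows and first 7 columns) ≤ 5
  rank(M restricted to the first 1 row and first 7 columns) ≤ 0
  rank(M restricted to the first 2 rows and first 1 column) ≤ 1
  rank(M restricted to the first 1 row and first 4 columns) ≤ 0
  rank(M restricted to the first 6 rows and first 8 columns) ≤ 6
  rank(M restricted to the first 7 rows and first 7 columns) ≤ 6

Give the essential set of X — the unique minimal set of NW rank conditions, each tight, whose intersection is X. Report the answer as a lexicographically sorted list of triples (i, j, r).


Propagating the 21 rank bounds to every northwest block:

  row 1: 0 0 0 0 0 0 0 1
  row 2: 0 0 0 0 1 1 1 2
  row 3: 0 0 0 0 1 2 2 3
  row 4: 0 0 1 1 2 3 3 4
  row 5: 0 0 1 1 2 3 4 5
  row 6: 0 0 1 2 3 4 5 6
  row 7: 1 1 2 3 4 5 6 7
  row 8: 1 2 3 4 5 6 7 8

second differences of R give the permutation w = (8, 5, 6, 3, 7, 4, 1, 2).

Fulton essential set (4 of the 22 Rothe cells):

[(1, 7, 0), (3, 4, 0), (5, 4, 1), (6, 2, 0)]


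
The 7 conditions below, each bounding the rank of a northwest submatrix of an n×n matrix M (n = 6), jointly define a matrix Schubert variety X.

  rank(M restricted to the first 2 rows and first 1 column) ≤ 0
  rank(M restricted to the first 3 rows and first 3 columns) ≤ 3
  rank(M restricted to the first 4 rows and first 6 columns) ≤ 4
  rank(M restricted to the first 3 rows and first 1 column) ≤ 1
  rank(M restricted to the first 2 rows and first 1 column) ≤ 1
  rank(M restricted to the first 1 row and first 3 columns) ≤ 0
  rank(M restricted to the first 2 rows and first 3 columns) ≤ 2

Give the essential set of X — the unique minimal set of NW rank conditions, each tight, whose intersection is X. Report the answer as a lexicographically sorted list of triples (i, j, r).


Reconstructing r_w from the 7 given conditions:

  0  0  0  1  1  1
  0  1  1  2  2  2
  1  2  2  3  3  3
  1  2  3  4  4  4
  1  2  3  4  5  5
  1  2  3  4  5  6

reading off 1-entries of Δ²R: w = (4, 2, 1, 3, 5, 6).

ℓ(w)=4; the 2 essential cells (i,j,r):

[(1, 3, 0), (2, 1, 0)]


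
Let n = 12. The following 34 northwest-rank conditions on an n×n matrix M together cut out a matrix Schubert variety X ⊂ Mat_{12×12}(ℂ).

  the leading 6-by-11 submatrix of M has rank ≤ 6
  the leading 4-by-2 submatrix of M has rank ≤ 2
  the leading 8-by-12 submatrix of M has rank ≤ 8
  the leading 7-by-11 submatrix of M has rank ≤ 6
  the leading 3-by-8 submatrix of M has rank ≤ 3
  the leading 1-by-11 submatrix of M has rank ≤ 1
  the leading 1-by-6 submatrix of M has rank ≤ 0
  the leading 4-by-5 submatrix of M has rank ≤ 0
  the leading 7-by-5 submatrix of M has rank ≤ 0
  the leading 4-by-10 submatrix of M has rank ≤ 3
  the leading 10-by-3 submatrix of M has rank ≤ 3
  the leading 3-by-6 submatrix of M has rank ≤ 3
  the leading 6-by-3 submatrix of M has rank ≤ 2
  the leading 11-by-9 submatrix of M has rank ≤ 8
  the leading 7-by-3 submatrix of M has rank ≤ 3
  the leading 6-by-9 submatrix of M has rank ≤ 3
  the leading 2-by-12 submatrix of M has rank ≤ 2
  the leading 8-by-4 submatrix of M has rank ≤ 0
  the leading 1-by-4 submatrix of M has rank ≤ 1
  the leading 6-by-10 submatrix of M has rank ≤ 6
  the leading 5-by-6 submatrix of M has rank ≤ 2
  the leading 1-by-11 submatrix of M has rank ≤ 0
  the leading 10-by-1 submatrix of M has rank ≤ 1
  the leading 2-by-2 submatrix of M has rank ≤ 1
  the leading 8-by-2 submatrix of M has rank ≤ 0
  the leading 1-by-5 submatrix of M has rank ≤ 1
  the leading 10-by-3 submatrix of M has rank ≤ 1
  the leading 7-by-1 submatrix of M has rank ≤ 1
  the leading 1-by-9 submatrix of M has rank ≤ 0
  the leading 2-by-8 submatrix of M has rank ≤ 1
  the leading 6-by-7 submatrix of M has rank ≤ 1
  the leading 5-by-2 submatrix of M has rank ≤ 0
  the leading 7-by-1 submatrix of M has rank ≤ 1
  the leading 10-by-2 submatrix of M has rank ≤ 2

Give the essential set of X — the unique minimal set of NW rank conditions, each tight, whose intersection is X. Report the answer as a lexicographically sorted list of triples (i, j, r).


Recovering R(i,j) via the rank-extension bound from the 34 conditions:

  i=1: 0, 0, 0, 0, 0, 0, 0, 0, 0, 0, 0, 1
  i=2: 0, 0, 0, 0, 0, 1, 1, 1, 1, 1, 1, 2
  i=3: 0, 0, 0, 0, 0, 1, 1, 2, 2, 2, 2, 3
  i=4: 0, 0, 0, 0, 0, 1, 1, 2, 3, 3, 3, 4
  i=5: 0, 0, 0, 0, 0, 1, 1, 2, 3, 4, 4, 5
  i=6: 0, 0, 0, 0, 0, 1, 1, 2, 3, 4, 5, 6
  i=7: 0, 0, 0, 0, 0, 1, 2, 3, 4, 5, 6, 7
  i=8: 0, 0, 0, 0, 1, 2, 3, 4, 5, 6, 7, 8
  i=9: 1, 1, 1, 1, 2, 3, 4, 5, 6, 7, 8, 9
  i=10: 1, 1, 1, 2, 3, 4, 5, 6, 7, 8, 9, 10
  i=11: 1, 2, 2, 3, 4, 5, 6, 7, 8, 9, 10, 11
  i=12: 1, 2, 3, 4, 5, 6, 7, 8, 9, 10, 11, 12

second differences of R give the permutation w = (12, 6, 8, 9, 10, 11, 7, 5, 1, 4, 2, 3).

D(w) has 51 cells with 5 SE-corners; essential set:

[(1, 11, 0), (6, 7, 1), (7, 5, 0), (8, 4, 0), (10, 3, 1)]


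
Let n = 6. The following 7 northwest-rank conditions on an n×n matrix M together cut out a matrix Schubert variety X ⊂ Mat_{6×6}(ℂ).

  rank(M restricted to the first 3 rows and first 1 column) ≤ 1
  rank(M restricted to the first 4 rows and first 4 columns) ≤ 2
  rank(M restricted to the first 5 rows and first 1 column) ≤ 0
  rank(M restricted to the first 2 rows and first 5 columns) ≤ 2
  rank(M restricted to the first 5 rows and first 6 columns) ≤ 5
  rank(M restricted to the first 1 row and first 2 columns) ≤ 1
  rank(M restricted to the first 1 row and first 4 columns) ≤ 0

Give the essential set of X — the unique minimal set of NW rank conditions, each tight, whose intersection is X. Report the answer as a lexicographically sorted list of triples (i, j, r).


Propagating the 7 rank bounds to every northwest block:

  0, 0, 0, 0, 1, 1
  0, 1, 1, 1, 2, 2
  0, 1, 2, 2, 3, 3
  0, 1, 2, 2, 3, 4
  0, 1, 2, 3, 4, 5
  1, 2, 3, 4, 5, 6

reading off 1-entries of Δ²R: w = (5, 2, 3, 6, 4, 1).

ℓ(w)=9; the 3 essential cells (i,j,r):

[(1, 4, 0), (4, 4, 2), (5, 1, 0)]


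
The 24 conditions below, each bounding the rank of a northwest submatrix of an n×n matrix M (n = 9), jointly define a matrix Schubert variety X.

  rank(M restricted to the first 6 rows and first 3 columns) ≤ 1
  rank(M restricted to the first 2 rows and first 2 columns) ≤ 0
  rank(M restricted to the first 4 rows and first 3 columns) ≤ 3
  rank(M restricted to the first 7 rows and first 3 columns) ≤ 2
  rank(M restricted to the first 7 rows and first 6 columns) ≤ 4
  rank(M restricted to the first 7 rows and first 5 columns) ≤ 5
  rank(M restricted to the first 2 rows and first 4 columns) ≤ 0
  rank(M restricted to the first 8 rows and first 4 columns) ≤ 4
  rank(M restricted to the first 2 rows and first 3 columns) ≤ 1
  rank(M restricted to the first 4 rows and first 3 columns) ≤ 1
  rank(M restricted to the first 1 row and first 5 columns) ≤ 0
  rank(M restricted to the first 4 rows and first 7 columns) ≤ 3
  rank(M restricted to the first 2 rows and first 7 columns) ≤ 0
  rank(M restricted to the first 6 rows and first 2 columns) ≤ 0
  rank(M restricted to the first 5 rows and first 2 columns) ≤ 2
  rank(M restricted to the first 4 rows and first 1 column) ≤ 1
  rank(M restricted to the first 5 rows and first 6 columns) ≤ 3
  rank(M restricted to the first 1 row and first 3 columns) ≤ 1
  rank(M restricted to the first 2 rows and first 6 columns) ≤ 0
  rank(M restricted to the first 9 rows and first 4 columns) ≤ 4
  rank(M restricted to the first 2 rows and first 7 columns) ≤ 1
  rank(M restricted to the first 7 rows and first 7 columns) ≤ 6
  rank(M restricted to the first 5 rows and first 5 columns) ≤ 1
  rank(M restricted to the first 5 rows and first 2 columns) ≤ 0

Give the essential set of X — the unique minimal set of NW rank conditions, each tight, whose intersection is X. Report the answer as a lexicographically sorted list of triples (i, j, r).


Propagating the 24 rank bounds to every northwest block:

  0 | 0 | 0 | 0 | 0 | 0 | 0 | 1 | 1
  0 | 0 | 0 | 0 | 0 | 0 | 0 | 1 | 2
  0 | 0 | 1 | 1 | 1 | 1 | 1 | 2 | 3
  0 | 0 | 1 | 1 | 1 | 2 | 2 | 3 | 4
  0 | 0 | 1 | 1 | 1 | 2 | 3 | 4 | 5
  0 | 0 | 1 | 2 | 2 | 3 | 4 | 5 | 6
  1 | 1 | 2 | 3 | 3 | 4 | 5 | 6 | 7
  1 | 2 | 3 | 4 | 4 | 5 | 6 | 7 | 8
  1 | 2 | 3 | 4 | 5 | 6 | 7 | 8 | 9

reading off 1-entries of Δ²R: w = (8, 9, 3, 6, 7, 4, 1, 2, 5).

3 SE-corners of the 26-cell Rothe diagram give Ess(w):

[(2, 7, 0), (5, 5, 1), (6, 2, 0)]


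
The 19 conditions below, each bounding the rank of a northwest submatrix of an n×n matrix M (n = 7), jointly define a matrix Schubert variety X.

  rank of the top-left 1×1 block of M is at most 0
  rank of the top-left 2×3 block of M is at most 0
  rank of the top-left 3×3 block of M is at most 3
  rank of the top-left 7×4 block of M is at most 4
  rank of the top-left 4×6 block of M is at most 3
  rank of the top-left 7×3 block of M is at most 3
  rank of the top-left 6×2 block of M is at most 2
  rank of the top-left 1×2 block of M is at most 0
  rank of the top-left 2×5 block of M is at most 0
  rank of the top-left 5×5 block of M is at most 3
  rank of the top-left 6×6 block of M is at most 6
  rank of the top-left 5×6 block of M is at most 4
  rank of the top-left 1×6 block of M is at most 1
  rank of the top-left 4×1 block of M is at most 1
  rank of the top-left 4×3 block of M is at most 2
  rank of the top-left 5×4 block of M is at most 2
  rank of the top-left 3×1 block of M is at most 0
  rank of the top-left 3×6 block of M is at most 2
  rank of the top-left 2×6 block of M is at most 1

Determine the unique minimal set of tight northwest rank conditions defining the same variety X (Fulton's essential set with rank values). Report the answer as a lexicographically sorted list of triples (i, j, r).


Reconstructing r_w from the 19 given conditions:

  R[1]: 0 | 0 | 0 | 0 | 0 | 1 | 1
  R[2]: 0 | 0 | 0 | 0 | 0 | 1 | 2
  R[3]: 0 | 1 | 1 | 1 | 1 | 2 | 3
  R[4]: 1 | 2 | 2 | 2 | 2 | 3 | 4
  R[5]: 1 | 2 | 2 | 2 | 3 | 4 | 5
  R[6]: 1 | 2 | 3 | 3 | 4 | 5 | 6
  R[7]: 1 | 2 | 3 | 4 | 5 | 6 | 7

reading off 1-entries of Δ²R: w = (6, 7, 2, 1, 5, 3, 4).

ℓ(w)=13; the 3 essential cells (i,j,r):

[(2, 5, 0), (3, 1, 0), (5, 4, 2)]


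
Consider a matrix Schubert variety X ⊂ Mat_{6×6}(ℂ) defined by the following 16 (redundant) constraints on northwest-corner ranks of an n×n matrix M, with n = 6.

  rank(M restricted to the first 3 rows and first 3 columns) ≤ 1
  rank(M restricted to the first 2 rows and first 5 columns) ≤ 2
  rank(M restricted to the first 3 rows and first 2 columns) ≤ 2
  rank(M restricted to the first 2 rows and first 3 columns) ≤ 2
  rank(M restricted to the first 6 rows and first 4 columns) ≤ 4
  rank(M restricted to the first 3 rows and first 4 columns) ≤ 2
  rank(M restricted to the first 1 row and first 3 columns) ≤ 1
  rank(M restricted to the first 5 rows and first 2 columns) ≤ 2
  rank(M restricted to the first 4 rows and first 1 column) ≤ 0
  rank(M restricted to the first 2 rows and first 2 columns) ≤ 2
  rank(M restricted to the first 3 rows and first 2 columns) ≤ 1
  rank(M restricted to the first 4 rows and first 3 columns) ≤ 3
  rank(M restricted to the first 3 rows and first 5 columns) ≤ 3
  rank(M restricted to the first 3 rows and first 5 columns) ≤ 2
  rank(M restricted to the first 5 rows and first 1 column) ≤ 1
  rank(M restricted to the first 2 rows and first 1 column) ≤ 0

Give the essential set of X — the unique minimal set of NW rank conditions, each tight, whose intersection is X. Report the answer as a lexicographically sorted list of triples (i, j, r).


Recovering R(i,j) via the rank-extension bound from the 16 conditions:

  0, 1, 1, 1, 1, 1
  0, 1, 1, 2, 2, 2
  0, 1, 1, 2, 2, 3
  0, 1, 2, 3, 3, 4
  1, 2, 3, 4, 4, 5
  1, 2, 3, 4, 5, 6

second differences of R give the permutation w = (2, 4, 6, 3, 1, 5).

Fulton essential set (3 of the 7 Rothe cells):

[(3, 3, 1), (3, 5, 2), (4, 1, 0)]


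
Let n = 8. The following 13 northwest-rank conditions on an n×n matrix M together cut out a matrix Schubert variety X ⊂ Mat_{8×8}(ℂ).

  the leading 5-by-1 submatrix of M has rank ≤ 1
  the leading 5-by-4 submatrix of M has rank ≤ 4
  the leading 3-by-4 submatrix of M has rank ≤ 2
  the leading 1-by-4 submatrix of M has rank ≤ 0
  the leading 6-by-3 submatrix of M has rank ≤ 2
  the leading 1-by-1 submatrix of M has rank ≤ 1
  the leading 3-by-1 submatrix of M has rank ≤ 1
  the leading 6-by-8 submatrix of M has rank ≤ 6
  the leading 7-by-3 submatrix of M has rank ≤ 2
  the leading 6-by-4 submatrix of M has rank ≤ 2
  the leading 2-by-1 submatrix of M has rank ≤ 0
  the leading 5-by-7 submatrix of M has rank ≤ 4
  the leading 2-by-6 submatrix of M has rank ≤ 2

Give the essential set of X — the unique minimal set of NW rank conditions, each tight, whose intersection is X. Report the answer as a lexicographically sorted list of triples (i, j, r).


The tightest implied rank at each (i,j), from the 13 conditions:

  R[1]: 0  0  0  0  1  1  1  1
  R[2]: 0  1  1  1  2  2  2  2
  R[3]: 1  2  2  2  3  3  3  3
  R[4]: 1  2  2  2  3  4  4  4
  R[5]: 1  2  2  2  3  4  4  5
  R[6]: 1  2  2  2  3  4  5  6
  R[7]: 1  2  2  3  4  5  6  7
  R[8]: 1  2  3  4  5  6  7  8

the unique w with this rank table is (5, 2, 1, 6, 8, 7, 4, 3).

Rothe diagram D(w) (13 cells), 5 SE-corners (essential conditions):

[(1, 4, 0), (2, 1, 0), (5, 7, 4), (6, 4, 2), (7, 3, 2)]


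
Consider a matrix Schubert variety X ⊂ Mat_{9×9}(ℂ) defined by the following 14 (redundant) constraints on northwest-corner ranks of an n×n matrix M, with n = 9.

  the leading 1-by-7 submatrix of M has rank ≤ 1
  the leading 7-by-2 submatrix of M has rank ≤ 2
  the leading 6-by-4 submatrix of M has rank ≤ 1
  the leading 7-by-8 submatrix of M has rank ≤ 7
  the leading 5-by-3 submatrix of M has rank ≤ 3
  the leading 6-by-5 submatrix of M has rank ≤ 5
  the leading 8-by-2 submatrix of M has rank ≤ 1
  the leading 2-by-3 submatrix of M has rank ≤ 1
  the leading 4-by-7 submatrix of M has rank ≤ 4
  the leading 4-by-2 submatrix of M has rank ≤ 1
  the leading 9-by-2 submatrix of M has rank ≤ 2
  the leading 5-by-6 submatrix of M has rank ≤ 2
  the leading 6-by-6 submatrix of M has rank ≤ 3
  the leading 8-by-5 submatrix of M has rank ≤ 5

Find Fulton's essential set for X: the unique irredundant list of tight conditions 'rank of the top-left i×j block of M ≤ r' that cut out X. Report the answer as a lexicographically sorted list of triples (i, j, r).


Reconstructing r_w from the 14 given conditions:

  1, 1, 1, 1, 1, 1, 1, 1, 1
  1, 1, 1, 1, 2, 2, 2, 2, 2
  1, 1, 1, 1, 2, 2, 3, 3, 3
  1, 1, 1, 1, 2, 2, 3, 4, 4
  1, 1, 1, 1, 2, 2, 3, 4, 5
  1, 1, 1, 1, 2, 3, 4, 5, 6
  1, 1, 2, 2, 3, 4, 5, 6, 7
  1, 1, 2, 3, 4, 5, 6, 7, 8
  1, 2, 3, 4, 5, 6, 7, 8, 9

second differences of R give the permutation w = (1, 5, 7, 8, 9, 6, 3, 4, 2).

Fulton essential set (3 of the 20 Rothe cells):

[(5, 6, 2), (6, 4, 1), (8, 2, 1)]


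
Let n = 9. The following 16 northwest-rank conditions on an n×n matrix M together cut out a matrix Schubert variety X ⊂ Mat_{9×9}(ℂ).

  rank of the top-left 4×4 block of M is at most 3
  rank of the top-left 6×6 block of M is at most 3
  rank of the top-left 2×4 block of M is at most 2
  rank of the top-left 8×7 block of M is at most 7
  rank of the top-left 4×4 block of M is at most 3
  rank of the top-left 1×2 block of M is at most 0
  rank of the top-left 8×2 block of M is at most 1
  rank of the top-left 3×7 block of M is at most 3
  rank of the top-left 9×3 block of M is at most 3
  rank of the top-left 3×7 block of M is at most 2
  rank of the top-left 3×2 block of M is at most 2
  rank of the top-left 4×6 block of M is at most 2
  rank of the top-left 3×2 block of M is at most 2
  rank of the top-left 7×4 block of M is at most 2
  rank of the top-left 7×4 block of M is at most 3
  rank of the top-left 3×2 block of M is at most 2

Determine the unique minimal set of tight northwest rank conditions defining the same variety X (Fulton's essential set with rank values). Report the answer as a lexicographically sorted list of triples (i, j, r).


Reconstructing r_w from the 16 given conditions:

  row 1: 0 0 1 1 1 1 1 1 1
  row 2: 1 1 2 2 2 2 2 2 2
  row 3: 1 1 2 2 2 2 2 3 3
  row 4: 1 1 2 2 2 2 3 4 4
  row 5: 1 1 2 2 3 3 4 5 5
  row 6: 1 1 2 2 3 3 4 5 6
  row 7: 1 1 2 2 3 4 5 6 7
  row 8: 1 1 2 3 4 5 6 7 8
  row 9: 1 2 3 4 5 6 7 8 9

so w = (3, 1, 8, 7, 5, 9, 6, 4, 2).

ℓ(w)=19; the 6 essential cells (i,j,r):

[(1, 2, 0), (3, 7, 2), (4, 6, 2), (6, 6, 3), (7, 4, 2), (8, 2, 1)]


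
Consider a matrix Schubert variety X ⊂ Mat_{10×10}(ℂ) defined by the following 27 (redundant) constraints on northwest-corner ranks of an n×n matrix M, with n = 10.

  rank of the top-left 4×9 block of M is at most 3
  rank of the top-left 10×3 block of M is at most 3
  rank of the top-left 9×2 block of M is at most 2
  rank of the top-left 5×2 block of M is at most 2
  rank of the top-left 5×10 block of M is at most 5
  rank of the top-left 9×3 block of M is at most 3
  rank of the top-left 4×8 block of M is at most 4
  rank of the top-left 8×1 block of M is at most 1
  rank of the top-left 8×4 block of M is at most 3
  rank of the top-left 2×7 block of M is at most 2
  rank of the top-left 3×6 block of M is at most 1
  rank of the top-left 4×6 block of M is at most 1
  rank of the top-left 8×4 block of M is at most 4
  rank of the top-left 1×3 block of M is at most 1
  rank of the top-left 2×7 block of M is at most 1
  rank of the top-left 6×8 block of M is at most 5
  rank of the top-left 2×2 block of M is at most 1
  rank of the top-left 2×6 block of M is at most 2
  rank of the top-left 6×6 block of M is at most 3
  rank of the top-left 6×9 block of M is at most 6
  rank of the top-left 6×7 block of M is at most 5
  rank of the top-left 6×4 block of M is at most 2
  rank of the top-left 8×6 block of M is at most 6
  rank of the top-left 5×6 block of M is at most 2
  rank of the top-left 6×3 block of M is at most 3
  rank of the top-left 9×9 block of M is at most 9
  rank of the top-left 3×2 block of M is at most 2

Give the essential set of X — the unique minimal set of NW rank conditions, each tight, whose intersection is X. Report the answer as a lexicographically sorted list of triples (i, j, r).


The tightest implied rank at each (i,j), from the 27 conditions:

  1 | 1 | 1 | 1 | 1 | 1 | 1 | 1 | 1 | 1
  1 | 1 | 1 | 1 | 1 | 1 | 1 | 2 | 2 | 2
  1 | 1 | 1 | 1 | 1 | 1 | 2 | 3 | 3 | 3
  1 | 1 | 1 | 1 | 1 | 1 | 2 | 3 | 3 | 4
  1 | 2 | 2 | 2 | 2 | 2 | 3 | 4 | 4 | 5
  1 | 2 | 2 | 2 | 3 | 3 | 4 | 5 | 5 | 6
  1 | 2 | 3 | 3 | 4 | 4 | 5 | 6 | 6 | 7
  1 | 2 | 3 | 3 | 4 | 5 | 6 | 7 | 7 | 8
  1 | 2 | 3 | 4 | 5 | 6 | 7 | 8 | 8 | 9
  1 | 2 | 3 | 4 | 5 | 6 | 7 | 8 | 9 | 10

reading off 1-entries of Δ²R: w = (1, 8, 7, 10, 2, 5, 3, 6, 4, 9).

Rothe diagram D(w) (20 cells), 5 SE-corners (essential conditions):

[(2, 7, 1), (4, 6, 1), (4, 9, 3), (6, 4, 2), (8, 4, 3)]


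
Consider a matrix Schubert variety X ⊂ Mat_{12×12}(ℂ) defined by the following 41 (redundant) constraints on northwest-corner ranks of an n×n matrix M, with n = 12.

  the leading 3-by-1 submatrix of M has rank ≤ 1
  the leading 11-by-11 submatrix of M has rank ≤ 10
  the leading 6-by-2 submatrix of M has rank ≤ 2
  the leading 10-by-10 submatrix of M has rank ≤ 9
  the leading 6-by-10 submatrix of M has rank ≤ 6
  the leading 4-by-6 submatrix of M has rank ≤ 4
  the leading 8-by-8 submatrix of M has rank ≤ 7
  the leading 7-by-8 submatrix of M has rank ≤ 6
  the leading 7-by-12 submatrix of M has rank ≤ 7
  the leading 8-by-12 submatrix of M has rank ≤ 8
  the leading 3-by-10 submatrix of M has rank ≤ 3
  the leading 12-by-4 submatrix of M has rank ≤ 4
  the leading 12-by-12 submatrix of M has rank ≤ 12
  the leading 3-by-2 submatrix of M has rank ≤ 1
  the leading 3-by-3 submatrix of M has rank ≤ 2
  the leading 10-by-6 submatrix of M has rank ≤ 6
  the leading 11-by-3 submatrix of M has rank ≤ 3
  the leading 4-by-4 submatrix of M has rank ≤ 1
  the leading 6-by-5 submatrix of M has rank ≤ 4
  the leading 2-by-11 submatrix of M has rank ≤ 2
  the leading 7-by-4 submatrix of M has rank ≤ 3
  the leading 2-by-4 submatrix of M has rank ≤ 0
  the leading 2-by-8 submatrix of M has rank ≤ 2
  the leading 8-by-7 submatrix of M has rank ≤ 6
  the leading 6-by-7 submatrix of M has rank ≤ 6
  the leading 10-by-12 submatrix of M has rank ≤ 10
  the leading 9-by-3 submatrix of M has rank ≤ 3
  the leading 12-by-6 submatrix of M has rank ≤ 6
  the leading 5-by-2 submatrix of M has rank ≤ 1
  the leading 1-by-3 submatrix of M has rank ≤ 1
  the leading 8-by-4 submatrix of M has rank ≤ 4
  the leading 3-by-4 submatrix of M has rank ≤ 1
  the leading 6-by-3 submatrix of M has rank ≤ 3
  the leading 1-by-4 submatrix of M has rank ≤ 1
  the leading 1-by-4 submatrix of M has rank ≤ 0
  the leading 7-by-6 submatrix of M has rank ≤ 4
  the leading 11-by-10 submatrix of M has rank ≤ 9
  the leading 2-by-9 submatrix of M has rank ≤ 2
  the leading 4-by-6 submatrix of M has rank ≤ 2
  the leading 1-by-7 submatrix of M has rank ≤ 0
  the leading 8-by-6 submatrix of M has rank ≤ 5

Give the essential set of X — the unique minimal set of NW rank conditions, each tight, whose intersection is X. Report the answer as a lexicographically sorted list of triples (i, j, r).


Rank table r_w(12×12) implied by the 41 constraints:

  i=1: 0 0 0 0 0 0 0 1 1 1 1 1
  i=2: 0 0 0 0 1 1 1 2 2 2 2 2
  i=3: 1 1 1 1 2 2 2 3 3 3 3 3
  i=4: 1 1 1 1 2 2 3 4 4 4 4 4
  i=5: 1 1 2 2 3 3 4 5 5 5 5 5
  i=6: 1 2 3 3 4 4 5 6 6 6 6 6
  i=7: 1 2 3 3 4 4 5 6 7 7 7 7
  i=8: 1 2 3 4 5 5 6 7 8 8 8 8
  i=9: 1 2 3 4 5 6 7 8 9 9 9 9
  i=10: 1 2 3 4 5 6 7 8 9 9 10 10
  i=11: 1 2 3 4 5 6 7 8 9 9 10 11
  i=12: 1 2 3 4 5 6 7 8 9 10 11 12

hence w(1..12) = (8, 5, 1, 7, 3, 2, 9, 4, 6, 11, 12, 10).

Rothe diagram D(w) (20 cells), 8 SE-corners (essential conditions):

[(1, 7, 0), (2, 4, 0), (4, 4, 1), (4, 6, 2), (5, 2, 1), (7, 4, 3), (7, 6, 4), (11, 10, 9)]


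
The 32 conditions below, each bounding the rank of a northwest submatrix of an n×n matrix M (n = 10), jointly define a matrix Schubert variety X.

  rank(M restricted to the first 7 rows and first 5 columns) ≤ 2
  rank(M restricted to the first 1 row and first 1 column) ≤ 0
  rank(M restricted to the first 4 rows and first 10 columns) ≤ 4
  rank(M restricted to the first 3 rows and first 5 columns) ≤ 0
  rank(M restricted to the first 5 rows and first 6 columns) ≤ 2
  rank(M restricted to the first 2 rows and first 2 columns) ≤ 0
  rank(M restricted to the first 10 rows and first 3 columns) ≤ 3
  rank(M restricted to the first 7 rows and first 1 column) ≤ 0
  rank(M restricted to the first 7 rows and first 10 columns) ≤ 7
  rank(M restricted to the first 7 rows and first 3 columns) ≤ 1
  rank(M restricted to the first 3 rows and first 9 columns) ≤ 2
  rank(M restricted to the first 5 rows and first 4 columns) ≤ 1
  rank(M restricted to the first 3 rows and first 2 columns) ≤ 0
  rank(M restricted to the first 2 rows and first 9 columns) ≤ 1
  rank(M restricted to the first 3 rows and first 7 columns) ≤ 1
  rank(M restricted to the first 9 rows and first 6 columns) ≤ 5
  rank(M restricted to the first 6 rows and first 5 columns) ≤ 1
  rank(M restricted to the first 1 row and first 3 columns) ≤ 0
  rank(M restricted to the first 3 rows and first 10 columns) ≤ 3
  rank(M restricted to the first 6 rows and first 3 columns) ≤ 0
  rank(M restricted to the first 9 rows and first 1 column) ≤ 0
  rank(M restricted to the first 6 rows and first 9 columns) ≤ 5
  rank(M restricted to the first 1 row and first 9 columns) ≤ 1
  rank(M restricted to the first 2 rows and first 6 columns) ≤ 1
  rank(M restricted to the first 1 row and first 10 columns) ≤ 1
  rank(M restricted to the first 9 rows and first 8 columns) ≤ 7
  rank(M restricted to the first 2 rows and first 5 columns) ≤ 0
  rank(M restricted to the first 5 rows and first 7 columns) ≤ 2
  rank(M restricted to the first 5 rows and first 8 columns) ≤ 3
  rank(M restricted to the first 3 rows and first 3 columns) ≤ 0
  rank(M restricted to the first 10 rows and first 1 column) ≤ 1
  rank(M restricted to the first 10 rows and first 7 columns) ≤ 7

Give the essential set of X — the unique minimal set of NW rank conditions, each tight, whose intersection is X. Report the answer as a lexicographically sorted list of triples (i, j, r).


Rank table r_w(10×10) implied by the 32 constraints:

  0  0  0  0  0  1  1  1  1  1
  0  0  0  0  0  1  1  1  1  2
  0  0  0  0  0  1  1  2  2  3
  0  0  0  1  1  2  2  3  3  4
  0  0  0  1  1  2  2  3  4  5
  0  0  0  1  1  2  3  4  5  6
  0  1  1  2  2  3  4  5  6  7
  0  1  2  3  3  4  5  6  7  8
  0  1  2  3  4  5  6  7  8  9
  1  2  3  4  5  6  7  8  9  10

second differences of R give the permutation w = (6, 10, 8, 4, 9, 7, 2, 3, 5, 1).

7 SE-corners of the 34-cell Rothe diagram give Ess(w):

[(2, 9, 1), (3, 5, 0), (3, 7, 1), (5, 7, 2), (6, 3, 0), (6, 5, 1), (9, 1, 0)]


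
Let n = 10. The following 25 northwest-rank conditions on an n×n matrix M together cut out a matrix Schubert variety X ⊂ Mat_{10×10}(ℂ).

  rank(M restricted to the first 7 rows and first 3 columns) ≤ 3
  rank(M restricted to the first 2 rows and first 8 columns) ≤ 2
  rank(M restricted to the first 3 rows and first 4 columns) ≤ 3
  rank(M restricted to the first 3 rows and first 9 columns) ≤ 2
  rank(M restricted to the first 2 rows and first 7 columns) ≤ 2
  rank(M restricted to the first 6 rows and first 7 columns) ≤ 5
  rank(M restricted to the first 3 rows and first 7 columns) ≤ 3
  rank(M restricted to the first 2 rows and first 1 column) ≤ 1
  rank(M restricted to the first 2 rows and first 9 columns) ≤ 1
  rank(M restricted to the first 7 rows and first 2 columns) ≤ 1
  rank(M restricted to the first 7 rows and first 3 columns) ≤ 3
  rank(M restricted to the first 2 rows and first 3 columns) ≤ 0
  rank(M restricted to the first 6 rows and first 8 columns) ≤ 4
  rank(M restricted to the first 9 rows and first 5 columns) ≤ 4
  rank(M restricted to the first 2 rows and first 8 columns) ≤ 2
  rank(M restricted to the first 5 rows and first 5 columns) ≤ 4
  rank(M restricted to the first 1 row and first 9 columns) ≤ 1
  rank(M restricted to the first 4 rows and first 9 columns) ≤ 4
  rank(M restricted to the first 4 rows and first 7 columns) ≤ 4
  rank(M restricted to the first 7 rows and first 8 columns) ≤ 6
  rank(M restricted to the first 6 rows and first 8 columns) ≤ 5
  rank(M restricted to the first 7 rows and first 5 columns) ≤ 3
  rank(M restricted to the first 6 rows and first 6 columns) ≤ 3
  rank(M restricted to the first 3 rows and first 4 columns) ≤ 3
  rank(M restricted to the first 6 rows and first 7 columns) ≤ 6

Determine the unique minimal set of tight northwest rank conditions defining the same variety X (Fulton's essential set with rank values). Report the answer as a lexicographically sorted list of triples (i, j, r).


Propagating the 25 rank bounds to every northwest block:

  0  0  0  1  1  1  1  1  1  1
  0  0  0  1  1  1  1  1  1  2
  1  1  1  2  2  2  2  2  2  3
  1  1  2  3  3  3  3  3  3  4
  1  1  2  3  3  3  4  4  4  5
  1  1  2  3  3  3  4  4  5  6
  1  1  2  3  3  4  5  5  6  7
  1  2  3  4  4  5  6  6  7  8
  1  2  3  4  4  5  6  7  8  9
  1  2  3  4  5  6  7  8  9  10

giving w = (4, 10, 1, 3, 7, 9, 6, 2, 8, 5) via Δ²R.

Rothe diagram D(w) (22 cells), 7 SE-corners (essential conditions):

[(2, 3, 0), (2, 9, 1), (6, 6, 3), (6, 8, 4), (7, 2, 1), (7, 5, 3), (9, 5, 4)]


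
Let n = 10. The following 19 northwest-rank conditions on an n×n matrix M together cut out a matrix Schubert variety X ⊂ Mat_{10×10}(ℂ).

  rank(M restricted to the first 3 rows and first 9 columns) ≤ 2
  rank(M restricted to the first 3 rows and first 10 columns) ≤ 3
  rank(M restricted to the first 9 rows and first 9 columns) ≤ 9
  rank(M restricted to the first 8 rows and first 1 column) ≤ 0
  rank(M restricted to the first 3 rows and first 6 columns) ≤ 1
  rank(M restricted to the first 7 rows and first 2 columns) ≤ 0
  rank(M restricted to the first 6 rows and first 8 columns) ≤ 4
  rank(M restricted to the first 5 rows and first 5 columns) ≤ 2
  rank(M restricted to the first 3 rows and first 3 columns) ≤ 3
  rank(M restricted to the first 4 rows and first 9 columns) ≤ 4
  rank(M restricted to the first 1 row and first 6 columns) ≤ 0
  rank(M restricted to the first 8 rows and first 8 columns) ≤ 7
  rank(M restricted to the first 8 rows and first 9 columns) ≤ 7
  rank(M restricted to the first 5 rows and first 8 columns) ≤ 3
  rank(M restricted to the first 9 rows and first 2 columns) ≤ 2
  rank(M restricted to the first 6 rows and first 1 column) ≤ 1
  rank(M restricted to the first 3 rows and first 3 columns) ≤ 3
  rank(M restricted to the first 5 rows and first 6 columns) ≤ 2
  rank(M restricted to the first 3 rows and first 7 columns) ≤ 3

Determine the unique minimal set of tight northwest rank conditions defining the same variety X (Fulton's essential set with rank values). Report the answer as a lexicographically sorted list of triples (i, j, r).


Rank table r_w(10×10) implied by the 19 constraints:

  i=1: 0 0 0 0 0 0 1 1 1 1
  i=2: 0 0 1 1 1 1 2 2 2 2
  i=3: 0 0 1 1 1 1 2 2 2 3
  i=4: 0 0 1 2 2 2 3 3 3 4
  i=5: 0 0 1 2 2 2 3 3 4 5
  i=6: 0 0 1 2 3 3 4 4 5 6
  i=7: 0 0 1 2 3 4 5 5 6 7
  i=8: 0 1 2 3 4 5 6 6 7 8
  i=9: 1 2 3 4 5 6 7 7 8 9
  i=10: 1 2 3 4 5 6 7 8 9 10

hence w(1..10) = (7, 3, 10, 4, 9, 5, 6, 2, 1, 8).

D(w) has 27 cells with 7 SE-corners; essential set:

[(1, 6, 0), (3, 6, 1), (3, 9, 2), (5, 6, 2), (5, 8, 3), (7, 2, 0), (8, 1, 0)]


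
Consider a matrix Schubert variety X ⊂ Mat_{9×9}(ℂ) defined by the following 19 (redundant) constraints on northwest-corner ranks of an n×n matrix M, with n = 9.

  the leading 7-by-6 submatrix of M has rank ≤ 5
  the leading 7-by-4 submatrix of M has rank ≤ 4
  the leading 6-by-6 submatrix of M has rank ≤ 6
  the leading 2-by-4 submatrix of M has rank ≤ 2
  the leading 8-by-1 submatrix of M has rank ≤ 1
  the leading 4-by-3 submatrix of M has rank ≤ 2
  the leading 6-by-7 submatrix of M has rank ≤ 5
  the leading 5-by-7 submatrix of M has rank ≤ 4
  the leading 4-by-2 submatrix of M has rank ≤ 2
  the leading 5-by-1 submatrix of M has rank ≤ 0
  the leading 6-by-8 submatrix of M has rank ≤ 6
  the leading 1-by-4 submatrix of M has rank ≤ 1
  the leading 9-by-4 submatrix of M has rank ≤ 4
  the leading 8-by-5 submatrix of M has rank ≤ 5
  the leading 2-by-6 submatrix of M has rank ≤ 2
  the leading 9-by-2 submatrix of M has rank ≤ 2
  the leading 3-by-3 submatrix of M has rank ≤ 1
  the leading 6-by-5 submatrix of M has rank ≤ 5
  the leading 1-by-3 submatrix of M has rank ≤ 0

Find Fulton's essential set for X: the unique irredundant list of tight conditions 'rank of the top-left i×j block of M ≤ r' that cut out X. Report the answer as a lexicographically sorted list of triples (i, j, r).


Reconstructing r_w from the 19 given conditions:

  0 0 0 1 1 1 1 1 1
  0 1 1 2 2 2 2 2 2
  0 1 1 2 3 3 3 3 3
  0 1 2 3 4 4 4 4 4
  0 1 2 3 4 4 4 5 5
  1 2 3 4 5 5 5 6 6
  1 2 3 4 5 5 6 7 7
  1 2 3 4 5 6 7 8 8
  1 2 3 4 5 6 7 8 9

reading off 1-entries of Δ²R: w = (4, 2, 5, 3, 8, 1, 7, 6, 9).

5 SE-corners of the 11-cell Rothe diagram give Ess(w):

[(1, 3, 0), (3, 3, 1), (5, 1, 0), (5, 7, 4), (7, 6, 5)]


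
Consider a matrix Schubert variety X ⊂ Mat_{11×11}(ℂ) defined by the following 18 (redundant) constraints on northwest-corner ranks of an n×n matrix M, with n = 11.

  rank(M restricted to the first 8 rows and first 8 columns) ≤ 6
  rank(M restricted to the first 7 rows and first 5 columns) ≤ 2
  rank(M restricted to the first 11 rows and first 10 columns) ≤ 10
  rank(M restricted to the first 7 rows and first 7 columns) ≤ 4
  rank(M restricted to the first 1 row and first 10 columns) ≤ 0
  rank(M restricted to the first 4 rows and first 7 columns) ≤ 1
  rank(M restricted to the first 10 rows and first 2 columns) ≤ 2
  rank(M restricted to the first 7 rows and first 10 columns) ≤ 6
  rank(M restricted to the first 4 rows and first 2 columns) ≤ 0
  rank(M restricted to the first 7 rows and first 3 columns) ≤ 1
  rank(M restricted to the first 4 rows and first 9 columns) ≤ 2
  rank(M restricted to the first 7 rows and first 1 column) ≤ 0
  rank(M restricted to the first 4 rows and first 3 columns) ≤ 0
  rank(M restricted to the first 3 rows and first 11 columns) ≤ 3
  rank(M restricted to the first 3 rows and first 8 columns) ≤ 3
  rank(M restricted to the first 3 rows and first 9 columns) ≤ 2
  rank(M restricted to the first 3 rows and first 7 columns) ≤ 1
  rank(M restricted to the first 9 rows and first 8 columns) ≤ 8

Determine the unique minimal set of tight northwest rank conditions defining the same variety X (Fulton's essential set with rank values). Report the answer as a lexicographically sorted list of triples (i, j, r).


Reconstructing r_w from the 18 given conditions:

  i=1: 0  0  0  0  0  0  0  0  0  0  1
  i=2: 0  0  0  1  1  1  1  1  1  1  2
  i=3: 0  0  0  1  1  1  1  2  2  2  3
  i=4: 0  0  0  1  1  1  1  2  2  3  4
  i=5: 0  1  1  2  2  2  2  3  3  4  5
  i=6: 0  1  1  2  2  3  3  4  4  5  6
  i=7: 0  1  1  2  2  3  4  5  5  6  7
  i=8: 1  2  2  3  3  4  5  6  6  7  8
  i=9: 1  2  3  4  4  5  6  7  7  8  9
  i=10: 1  2  3  4  5  6  7  8  8  9  10
  i=11: 1  2  3  4  5  6  7  8  9  10  11

so w = (11, 4, 8, 10, 2, 6, 7, 1, 3, 5, 9).

7 SE-corners of the 33-cell Rothe diagram give Ess(w):

[(1, 10, 0), (4, 3, 0), (4, 7, 1), (4, 9, 2), (7, 1, 0), (7, 3, 1), (7, 5, 2)]


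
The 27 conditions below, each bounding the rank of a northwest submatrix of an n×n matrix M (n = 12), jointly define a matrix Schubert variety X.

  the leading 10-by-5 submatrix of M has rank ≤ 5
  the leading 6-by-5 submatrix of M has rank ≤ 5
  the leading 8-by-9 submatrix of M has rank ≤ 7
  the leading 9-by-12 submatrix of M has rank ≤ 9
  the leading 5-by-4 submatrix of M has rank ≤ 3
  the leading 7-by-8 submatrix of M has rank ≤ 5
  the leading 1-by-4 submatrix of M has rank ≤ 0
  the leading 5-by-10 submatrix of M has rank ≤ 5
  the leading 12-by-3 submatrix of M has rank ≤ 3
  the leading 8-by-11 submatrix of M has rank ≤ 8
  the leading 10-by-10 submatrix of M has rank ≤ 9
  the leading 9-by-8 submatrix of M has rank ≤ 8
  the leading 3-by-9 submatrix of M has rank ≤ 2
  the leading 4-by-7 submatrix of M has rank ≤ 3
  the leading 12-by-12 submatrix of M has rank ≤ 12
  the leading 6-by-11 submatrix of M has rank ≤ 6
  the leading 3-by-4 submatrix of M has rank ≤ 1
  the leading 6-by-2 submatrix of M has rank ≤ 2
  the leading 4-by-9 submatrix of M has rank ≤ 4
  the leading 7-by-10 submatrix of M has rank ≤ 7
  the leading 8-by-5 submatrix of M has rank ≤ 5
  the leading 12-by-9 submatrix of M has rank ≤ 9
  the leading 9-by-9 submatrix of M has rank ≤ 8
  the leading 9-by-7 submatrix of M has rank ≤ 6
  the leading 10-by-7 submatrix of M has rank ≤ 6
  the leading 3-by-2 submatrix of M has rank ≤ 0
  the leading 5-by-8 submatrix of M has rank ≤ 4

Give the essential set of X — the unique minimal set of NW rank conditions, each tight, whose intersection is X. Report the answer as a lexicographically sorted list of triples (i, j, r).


The tightest implied rank at each (i,j), from the 27 conditions:

  R[1]: 0 | 0 | 0 | 0 | 1 | 1 | 1 | 1 | 1 | 1 | 1 | 1
  R[2]: 0 | 0 | 1 | 1 | 2 | 2 | 2 | 2 | 2 | 2 | 2 | 2
  R[3]: 0 | 0 | 1 | 1 | 2 | 2 | 2 | 2 | 2 | 3 | 3 | 3
  R[4]: 1 | 1 | 2 | 2 | 3 | 3 | 3 | 3 | 3 | 4 | 4 | 4
  R[5]: 1 | 2 | 3 | 3 | 4 | 4 | 4 | 4 | 4 | 5 | 5 | 5
  R[6]: 1 | 2 | 3 | 4 | 5 | 5 | 5 | 5 | 5 | 6 | 6 | 6
  R[7]: 1 | 2 | 3 | 4 | 5 | 5 | 5 | 5 | 6 | 7 | 7 | 7
  R[8]: 1 | 2 | 3 | 4 | 5 | 6 | 6 | 6 | 7 | 8 | 8 | 8
  R[9]: 1 | 2 | 3 | 4 | 5 | 6 | 6 | 7 | 8 | 9 | 9 | 9
  R[10]: 1 | 2 | 3 | 4 | 5 | 6 | 6 | 7 | 8 | 9 | 10 | 10
  R[11]: 1 | 2 | 3 | 4 | 5 | 6 | 7 | 8 | 9 | 10 | 11 | 11
  R[12]: 1 | 2 | 3 | 4 | 5 | 6 | 7 | 8 | 9 | 10 | 11 | 12

giving w = (5, 3, 10, 1, 2, 4, 9, 6, 8, 11, 7, 12) via Δ²R.

6 SE-corners of the 18-cell Rothe diagram give Ess(w):

[(1, 4, 0), (3, 2, 0), (3, 4, 1), (3, 9, 2), (7, 8, 5), (10, 7, 6)]


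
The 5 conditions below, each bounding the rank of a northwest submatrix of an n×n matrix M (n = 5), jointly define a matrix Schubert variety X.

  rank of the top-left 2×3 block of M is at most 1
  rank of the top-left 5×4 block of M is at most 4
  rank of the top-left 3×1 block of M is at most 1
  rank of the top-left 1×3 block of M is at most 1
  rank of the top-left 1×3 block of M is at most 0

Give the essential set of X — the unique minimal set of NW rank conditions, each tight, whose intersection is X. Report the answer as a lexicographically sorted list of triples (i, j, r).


Rank table r_w(5×5) implied by the 5 constraints:

  row 1: 0 0 0 1 1
  row 2: 1 1 1 2 2
  row 3: 1 2 2 3 3
  row 4: 1 2 3 4 4
  row 5: 1 2 3 4 5

second differences of R give the permutation w = (4, 1, 2, 3, 5).

Rothe diagram D(w) (3 cells), 1 SE-corner (essential condition):

[(1, 3, 0)]


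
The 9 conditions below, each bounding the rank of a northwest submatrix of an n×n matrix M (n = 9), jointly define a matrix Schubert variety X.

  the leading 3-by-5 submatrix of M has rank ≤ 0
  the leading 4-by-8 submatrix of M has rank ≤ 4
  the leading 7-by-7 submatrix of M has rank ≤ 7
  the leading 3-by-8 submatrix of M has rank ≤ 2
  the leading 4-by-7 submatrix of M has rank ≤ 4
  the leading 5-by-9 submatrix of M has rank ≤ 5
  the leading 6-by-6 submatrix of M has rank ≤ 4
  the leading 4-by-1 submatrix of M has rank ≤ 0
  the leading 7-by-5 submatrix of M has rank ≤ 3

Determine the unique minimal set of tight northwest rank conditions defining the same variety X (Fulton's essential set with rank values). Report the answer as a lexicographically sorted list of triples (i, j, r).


Recovering R(i,j) via the rank-extension bound from the 9 conditions:

  row 1: 0  0  0  0  0  1  1  1  1
  row 2: 0  0  0  0  0  1  2  2  2
  row 3: 0  0  0  0  0  1  2  2  3
  row 4: 0  1  1  1  1  2  3  3  4
  row 5: 1  2  2  2  2  3  4  4  5
  row 6: 1  2  3  3  3  4  5  5  6
  row 7: 1  2  3  3  3  4  5  6  7
  row 8: 1  2  3  4  4  5  6  7  8
  row 9: 1  2  3  4  5  6  7  8  9

giving w = (6, 7, 9, 2, 1, 3, 8, 4, 5) via Δ²R.

Fulton essential set (4 of the 19 Rothe cells):

[(3, 5, 0), (3, 8, 2), (4, 1, 0), (7, 5, 3)]


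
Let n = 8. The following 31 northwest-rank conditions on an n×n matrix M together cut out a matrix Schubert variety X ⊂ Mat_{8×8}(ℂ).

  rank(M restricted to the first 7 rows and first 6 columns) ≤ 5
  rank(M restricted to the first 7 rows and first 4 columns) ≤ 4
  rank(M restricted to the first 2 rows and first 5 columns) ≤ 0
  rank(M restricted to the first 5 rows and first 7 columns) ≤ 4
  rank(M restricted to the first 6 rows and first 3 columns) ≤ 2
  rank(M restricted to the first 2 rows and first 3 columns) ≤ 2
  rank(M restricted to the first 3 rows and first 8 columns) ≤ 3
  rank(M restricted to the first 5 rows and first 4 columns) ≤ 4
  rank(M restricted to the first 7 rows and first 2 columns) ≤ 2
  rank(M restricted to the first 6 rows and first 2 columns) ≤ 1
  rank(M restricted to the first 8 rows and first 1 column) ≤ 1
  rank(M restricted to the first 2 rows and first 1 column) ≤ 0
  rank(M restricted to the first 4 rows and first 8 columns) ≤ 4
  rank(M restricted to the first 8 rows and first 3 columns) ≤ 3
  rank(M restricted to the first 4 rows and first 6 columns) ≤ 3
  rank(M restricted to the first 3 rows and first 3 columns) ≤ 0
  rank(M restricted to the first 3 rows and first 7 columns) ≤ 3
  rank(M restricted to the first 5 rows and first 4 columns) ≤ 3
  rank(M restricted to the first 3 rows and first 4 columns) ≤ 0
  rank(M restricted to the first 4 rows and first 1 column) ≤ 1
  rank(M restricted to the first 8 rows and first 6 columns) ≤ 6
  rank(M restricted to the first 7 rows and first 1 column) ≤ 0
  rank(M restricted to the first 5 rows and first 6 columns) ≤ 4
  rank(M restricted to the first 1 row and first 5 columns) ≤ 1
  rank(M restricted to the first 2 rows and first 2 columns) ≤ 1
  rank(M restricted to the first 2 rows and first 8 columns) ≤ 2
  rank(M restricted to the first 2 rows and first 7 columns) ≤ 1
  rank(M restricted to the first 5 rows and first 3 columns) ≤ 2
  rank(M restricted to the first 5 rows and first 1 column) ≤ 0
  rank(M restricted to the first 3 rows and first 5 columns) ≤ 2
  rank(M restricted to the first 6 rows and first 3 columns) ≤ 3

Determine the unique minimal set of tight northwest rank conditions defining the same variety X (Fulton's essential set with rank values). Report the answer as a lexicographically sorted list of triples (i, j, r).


Rank table r_w(8×8) implied by the 31 constraints:

  i=1: 0  0  0  0  0  1  1  1
  i=2: 0  0  0  0  0  1  1  2
  i=3: 0  0  0  0  1  2  2  3
  i=4: 0  1  1  1  2  3  3  4
  i=5: 0  1  2  2  3  4  4  5
  i=6: 0  1  2  3  4  5  5  6
  i=7: 0  1  2  3  4  5  6  7
  i=8: 1  2  3  4  5  6  7  8

reading off 1-entries of Δ²R: w = (6, 8, 5, 2, 3, 4, 7, 1).

ℓ(w)=19; the 4 essential cells (i,j,r):

[(2, 5, 0), (2, 7, 1), (3, 4, 0), (7, 1, 0)]
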